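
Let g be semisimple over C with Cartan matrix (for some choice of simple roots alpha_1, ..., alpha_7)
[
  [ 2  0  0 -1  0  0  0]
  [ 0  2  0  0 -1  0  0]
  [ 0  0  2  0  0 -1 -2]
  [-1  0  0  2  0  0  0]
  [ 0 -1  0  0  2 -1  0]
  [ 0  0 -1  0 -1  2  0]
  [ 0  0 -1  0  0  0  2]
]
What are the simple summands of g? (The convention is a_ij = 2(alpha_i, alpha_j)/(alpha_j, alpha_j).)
A_2 (sl(3)) + B_5 (so(11))

The diagram associated to this matrix has two connected components: the simple roots {alpha_1, alpha_4} form a chain of 2 nodes with single edges (A_2), and {alpha_2, alpha_3, alpha_5, alpha_6, alpha_7} form a chain of 5 nodes with a double edge at one end; the terminal node there is the unique short simple root (B_5). A semisimple Lie algebra decomposes uniquely as the direct sum of simple ideals, one per connected component of its Dynkin diagram, so g ≅ A_2 ⊕ B_5 (dimension 8 + 55 = 63).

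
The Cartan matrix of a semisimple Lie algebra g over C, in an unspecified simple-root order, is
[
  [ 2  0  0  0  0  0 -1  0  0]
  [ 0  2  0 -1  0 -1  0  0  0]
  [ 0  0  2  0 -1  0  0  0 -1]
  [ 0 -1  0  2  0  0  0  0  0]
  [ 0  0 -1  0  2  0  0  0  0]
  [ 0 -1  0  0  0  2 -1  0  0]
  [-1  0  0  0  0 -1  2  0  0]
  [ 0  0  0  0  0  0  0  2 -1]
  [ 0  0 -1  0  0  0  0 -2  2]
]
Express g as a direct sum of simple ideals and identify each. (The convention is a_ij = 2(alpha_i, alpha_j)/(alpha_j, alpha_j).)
A5 + B4

The diagram associated to this matrix has two connected components: the simple roots {alpha_1, alpha_2, alpha_4, alpha_6, alpha_7} form a chain of 5 nodes with single edges (A_5), and {alpha_3, alpha_5, alpha_8, alpha_9} form a chain of 4 nodes with a double edge at one end; the terminal node there is the unique short simple root (B_4). A semisimple Lie algebra decomposes uniquely as the direct sum of simple ideals, one per connected component of its Dynkin diagram, so g ≅ A_5 ⊕ B_4 (dimension 35 + 36 = 71).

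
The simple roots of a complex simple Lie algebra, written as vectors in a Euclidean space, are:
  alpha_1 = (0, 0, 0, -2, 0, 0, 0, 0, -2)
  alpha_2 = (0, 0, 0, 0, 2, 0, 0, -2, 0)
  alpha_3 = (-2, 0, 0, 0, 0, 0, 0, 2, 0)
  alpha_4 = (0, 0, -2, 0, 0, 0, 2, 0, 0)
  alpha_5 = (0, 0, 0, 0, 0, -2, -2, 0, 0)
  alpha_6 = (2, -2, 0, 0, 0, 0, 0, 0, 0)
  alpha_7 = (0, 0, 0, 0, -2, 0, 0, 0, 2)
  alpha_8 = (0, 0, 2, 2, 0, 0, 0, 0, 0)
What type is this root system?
Compute the Cartan integers a_ij = 2(alpha_i, alpha_j)/(alpha_j, alpha_j); the resulting 8x8 Cartan matrix is
[[2, 0, 0, 0, 0, 0, -1, -1], [0, 2, -1, 0, 0, 0, -1, 0], [0, -1, 2, 0, 0, -1, 0, 0], [0, 0, 0, 2, -1, 0, 0, -1], [0, 0, 0, -1, 2, 0, 0, 0], [0, 0, -1, 0, 0, 2, 0, 0], [-1, -1, 0, 0, 0, 0, 2, 0], [-1, 0, 0, -1, 0, 0, 0, 2]].
All simple roots have the same length, so the diagram is simply laced. The associated Dynkin diagram is a chain of 8 nodes with single edges (A_8), so the type is A_8 (the algebra sl(9)).

A_8 (sl(9))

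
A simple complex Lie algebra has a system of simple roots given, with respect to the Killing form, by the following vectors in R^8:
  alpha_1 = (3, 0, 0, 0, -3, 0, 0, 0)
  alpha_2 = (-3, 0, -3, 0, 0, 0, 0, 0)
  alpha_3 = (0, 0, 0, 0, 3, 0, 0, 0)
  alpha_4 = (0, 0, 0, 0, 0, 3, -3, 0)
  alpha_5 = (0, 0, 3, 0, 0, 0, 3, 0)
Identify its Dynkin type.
B5

Compute the Cartan integers a_ij = 2(alpha_i, alpha_j)/(alpha_j, alpha_j); the resulting 5x5 Cartan matrix is
[[2, -1, -2, 0, 0], [-1, 2, 0, 0, -1], [-1, 0, 2, 0, 0], [0, 0, 0, 2, -1], [0, -1, 0, -1, 2]].
The roots have two lengths (squared-length ratio 2:1); the short ones are alpha_{3}. The associated Dynkin diagram is a chain of 5 nodes with a double edge at one end; the terminal node there is the unique short simple root (B_5), so the type is B_5 (the algebra so(11)).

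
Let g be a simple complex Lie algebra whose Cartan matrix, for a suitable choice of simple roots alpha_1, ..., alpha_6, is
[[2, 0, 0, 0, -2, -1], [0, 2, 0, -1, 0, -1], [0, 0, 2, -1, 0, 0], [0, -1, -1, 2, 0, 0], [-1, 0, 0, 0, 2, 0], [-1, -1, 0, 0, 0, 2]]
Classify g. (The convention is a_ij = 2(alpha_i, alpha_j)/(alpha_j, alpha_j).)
B6

The matrix has rank 6 with 2's on the diagonal. Reading the off-diagonal entries as Dynkin edges (a single edge where a_ij = a_ji = -1; a double or triple edge where a_ij * a_ji = 2 or 3), the diagram is a chain of 6 nodes with a double edge at one end; the terminal node there is the unique short simple root (B_6). One simple-root ordering that puts it in standard form is (alpha_3, alpha_4, alpha_2, alpha_6, alpha_1, alpha_5). So the algebra is type B_6, i.e. so(13).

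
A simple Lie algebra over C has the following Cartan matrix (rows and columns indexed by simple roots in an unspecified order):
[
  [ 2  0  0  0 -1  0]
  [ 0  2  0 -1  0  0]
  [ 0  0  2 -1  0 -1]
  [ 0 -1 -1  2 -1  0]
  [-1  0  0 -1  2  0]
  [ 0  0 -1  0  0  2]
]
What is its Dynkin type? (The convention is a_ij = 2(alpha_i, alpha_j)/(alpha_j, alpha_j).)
E6

The matrix has rank 6 with 2's on the diagonal. Reading the off-diagonal entries as Dynkin edges (a single edge where a_ij = a_ji = -1; a double or triple edge where a_ij * a_ji = 2 or 3), the diagram is a chain of 5 nodes with one extra node attached to the third node from one end (E_6). One simple-root ordering that puts it in standard form is (alpha_1, alpha_2, alpha_5, alpha_4, alpha_3, alpha_6). So the algebra is type E_6.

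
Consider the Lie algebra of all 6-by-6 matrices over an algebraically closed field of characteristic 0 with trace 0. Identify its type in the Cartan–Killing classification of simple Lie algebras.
A_5 (sl(6))

This is sl(6), which has dimension 6^2 - 1 = 35 and rank 6 - 1 = 5 (a Cartan subalgebra is the diagonal traceless matrices). In the classification of classical Lie algebras, the special linear algebra sl(n+1) has type A_n; here n = 5, so the Dynkin diagram is a chain of 5 nodes with single edges (A_5). Hence the type is A_5.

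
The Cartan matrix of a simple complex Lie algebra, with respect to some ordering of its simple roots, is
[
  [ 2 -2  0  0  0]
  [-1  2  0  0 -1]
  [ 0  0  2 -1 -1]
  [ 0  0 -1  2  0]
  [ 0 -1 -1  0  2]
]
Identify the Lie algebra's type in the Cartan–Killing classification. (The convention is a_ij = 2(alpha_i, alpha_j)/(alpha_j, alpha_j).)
The matrix has rank 5 with 2's on the diagonal. Reading the off-diagonal entries as Dynkin edges (a single edge where a_ij = a_ji = -1; a double or triple edge where a_ij * a_ji = 2 or 3), the diagram is a chain of 5 nodes with a double edge at one end; the terminal node there is the unique long simple root (C_5). One simple-root ordering that puts it in standard form is (alpha_4, alpha_3, alpha_5, alpha_2, alpha_1). So the algebra is type C_5, i.e. sp(10).

C5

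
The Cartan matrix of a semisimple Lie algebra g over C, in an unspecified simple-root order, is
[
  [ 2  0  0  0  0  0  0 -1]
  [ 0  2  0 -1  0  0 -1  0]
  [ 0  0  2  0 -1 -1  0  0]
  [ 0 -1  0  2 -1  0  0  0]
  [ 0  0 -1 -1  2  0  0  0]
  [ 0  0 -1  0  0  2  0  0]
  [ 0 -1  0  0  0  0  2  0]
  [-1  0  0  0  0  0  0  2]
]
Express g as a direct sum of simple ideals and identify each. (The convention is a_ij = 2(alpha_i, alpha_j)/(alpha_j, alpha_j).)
The diagram associated to this matrix has two connected components: the simple roots {alpha_1, alpha_8} form a chain of 2 nodes with single edges (A_2), and {alpha_2, alpha_3, alpha_4, alpha_5, alpha_6, alpha_7} form a chain of 6 nodes with single edges (A_6). A semisimple Lie algebra decomposes uniquely as the direct sum of simple ideals, one per connected component of its Dynkin diagram, so g ≅ A_2 ⊕ A_6 (dimension 8 + 48 = 56).

type A_2 ⊕ type A_6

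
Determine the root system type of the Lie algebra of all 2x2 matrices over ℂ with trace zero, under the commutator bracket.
This is sl(2), which has dimension 2^2 - 1 = 3 and rank 2 - 1 = 1 (a Cartan subalgebra is the diagonal traceless matrices). In the classification of classical Lie algebras, the special linear algebra sl(n+1) has type A_n; here n = 1, so the Dynkin diagram is a chain of 1 nodes with single edges (A_1). Hence the type is A_1.

A1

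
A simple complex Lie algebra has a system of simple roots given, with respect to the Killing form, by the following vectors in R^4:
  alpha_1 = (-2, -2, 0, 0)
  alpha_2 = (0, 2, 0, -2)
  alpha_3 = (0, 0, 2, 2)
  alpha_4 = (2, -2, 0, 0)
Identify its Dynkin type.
Compute the Cartan integers a_ij = 2(alpha_i, alpha_j)/(alpha_j, alpha_j); the resulting 4x4 Cartan matrix is
[[2, -1, 0, 0], [-1, 2, -1, -1], [0, -1, 2, 0], [0, -1, 0, 2]].
All simple roots have the same length, so the diagram is simply laced. The associated Dynkin diagram is a chain of 2 nodes with a fork of two nodes at one end (D_4), so the type is D_4 (the algebra so(8)).

D4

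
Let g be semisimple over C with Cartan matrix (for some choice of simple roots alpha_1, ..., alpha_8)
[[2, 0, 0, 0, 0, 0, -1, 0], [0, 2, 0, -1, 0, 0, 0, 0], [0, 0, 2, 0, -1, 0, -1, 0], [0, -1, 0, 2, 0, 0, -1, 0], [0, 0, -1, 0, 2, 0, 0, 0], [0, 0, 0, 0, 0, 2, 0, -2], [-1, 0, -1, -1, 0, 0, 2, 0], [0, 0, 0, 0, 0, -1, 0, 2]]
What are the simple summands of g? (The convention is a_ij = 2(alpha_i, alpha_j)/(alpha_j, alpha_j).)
The diagram associated to this matrix has two connected components: the simple roots {alpha_6, alpha_8} form a chain of 2 nodes with a double edge at one end; the terminal node there is the unique short simple root (B_2), and {alpha_1, alpha_2, alpha_3, alpha_4, alpha_5, alpha_7} form a chain of 5 nodes with one extra node attached to the third node from one end (E_6). A semisimple Lie algebra decomposes uniquely as the direct sum of simple ideals, one per connected component of its Dynkin diagram, so g ≅ B_2 ⊕ E_6 (dimension 10 + 78 = 88).

type B_2 ⊕ type E_6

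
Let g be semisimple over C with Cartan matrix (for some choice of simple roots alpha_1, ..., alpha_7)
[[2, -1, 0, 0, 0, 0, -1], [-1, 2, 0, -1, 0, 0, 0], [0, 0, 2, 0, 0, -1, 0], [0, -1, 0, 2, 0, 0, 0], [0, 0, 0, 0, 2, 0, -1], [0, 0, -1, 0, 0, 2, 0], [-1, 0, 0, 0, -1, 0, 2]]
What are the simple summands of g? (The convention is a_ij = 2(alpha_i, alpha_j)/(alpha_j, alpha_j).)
A_2 ⊕ A_5

The diagram associated to this matrix has two connected components: the simple roots {alpha_3, alpha_6} form a chain of 2 nodes with single edges (A_2), and {alpha_1, alpha_2, alpha_4, alpha_5, alpha_7} form a chain of 5 nodes with single edges (A_5). A semisimple Lie algebra decomposes uniquely as the direct sum of simple ideals, one per connected component of its Dynkin diagram, so g ≅ A_2 ⊕ A_5 (dimension 8 + 35 = 43).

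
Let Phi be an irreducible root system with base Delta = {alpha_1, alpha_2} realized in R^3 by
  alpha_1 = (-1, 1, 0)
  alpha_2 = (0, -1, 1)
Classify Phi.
Compute the Cartan integers a_ij = 2(alpha_i, alpha_j)/(alpha_j, alpha_j); the resulting 2x2 Cartan matrix is
[[2, -1], [-1, 2]].
All simple roots have the same length, so the diagram is simply laced. The associated Dynkin diagram is a chain of 2 nodes with single edges (A_2), so the type is A_2 (the algebra sl(3)).

A_2 (sl(3))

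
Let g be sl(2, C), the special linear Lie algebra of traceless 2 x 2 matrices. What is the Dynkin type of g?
A_1 (sl(2))

This is sl(2), which has dimension 2^2 - 1 = 3 and rank 2 - 1 = 1 (a Cartan subalgebra is the diagonal traceless matrices). In the classification of classical Lie algebras, the special linear algebra sl(n+1) has type A_n; here n = 1, so the Dynkin diagram is a chain of 1 nodes with single edges (A_1). Hence the type is A_1.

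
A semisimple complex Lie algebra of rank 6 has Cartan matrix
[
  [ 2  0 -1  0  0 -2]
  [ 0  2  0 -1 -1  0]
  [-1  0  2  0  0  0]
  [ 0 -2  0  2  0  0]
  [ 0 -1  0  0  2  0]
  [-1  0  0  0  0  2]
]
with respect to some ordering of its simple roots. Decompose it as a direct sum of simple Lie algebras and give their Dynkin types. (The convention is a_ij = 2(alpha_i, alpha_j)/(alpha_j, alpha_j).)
The diagram associated to this matrix has two connected components: the simple roots {alpha_1, alpha_3, alpha_6} form a chain of 3 nodes with a double edge at one end; the terminal node there is the unique short simple root (B_3), and {alpha_2, alpha_4, alpha_5} form a chain of 3 nodes with a double edge at one end; the terminal node there is the unique long simple root (C_3). A semisimple Lie algebra decomposes uniquely as the direct sum of simple ideals, one per connected component of its Dynkin diagram, so g ≅ B_3 ⊕ C_3 (dimension 21 + 21 = 42).

B3 + C3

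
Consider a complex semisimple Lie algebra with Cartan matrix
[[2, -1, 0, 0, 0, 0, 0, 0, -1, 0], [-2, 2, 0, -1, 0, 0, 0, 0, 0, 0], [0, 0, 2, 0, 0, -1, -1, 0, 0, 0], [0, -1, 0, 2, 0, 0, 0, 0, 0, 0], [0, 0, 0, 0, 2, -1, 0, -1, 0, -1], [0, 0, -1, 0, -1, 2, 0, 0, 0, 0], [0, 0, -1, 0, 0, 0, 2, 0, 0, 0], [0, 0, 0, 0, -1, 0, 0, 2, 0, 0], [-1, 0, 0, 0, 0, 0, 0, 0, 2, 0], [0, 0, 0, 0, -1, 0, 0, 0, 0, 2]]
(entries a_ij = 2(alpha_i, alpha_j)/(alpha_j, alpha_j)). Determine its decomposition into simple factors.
The diagram associated to this matrix has two connected components: the simple roots {alpha_3, alpha_5, alpha_6, alpha_7, alpha_8, alpha_10} form a chain of 4 nodes with a fork of two nodes at one end (D_6), and {alpha_1, alpha_2, alpha_4, alpha_9} form a chain of 4 nodes with a double edge between the middle two (F_4). A semisimple Lie algebra decomposes uniquely as the direct sum of simple ideals, one per connected component of its Dynkin diagram, so g ≅ D_6 ⊕ F_4 (dimension 66 + 52 = 118).

D6 + F4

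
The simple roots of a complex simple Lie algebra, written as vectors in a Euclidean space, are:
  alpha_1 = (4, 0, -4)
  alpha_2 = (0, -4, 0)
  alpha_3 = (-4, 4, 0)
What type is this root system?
B3

Compute the Cartan integers a_ij = 2(alpha_i, alpha_j)/(alpha_j, alpha_j); the resulting 3x3 Cartan matrix is
[[2, 0, -1], [0, 2, -1], [-1, -2, 2]].
The roots have two lengths (squared-length ratio 2:1); the short ones are alpha_{2}. The associated Dynkin diagram is a chain of 3 nodes with a double edge at one end; the terminal node there is the unique short simple root (B_3), so the type is B_3 (the algebra so(7)).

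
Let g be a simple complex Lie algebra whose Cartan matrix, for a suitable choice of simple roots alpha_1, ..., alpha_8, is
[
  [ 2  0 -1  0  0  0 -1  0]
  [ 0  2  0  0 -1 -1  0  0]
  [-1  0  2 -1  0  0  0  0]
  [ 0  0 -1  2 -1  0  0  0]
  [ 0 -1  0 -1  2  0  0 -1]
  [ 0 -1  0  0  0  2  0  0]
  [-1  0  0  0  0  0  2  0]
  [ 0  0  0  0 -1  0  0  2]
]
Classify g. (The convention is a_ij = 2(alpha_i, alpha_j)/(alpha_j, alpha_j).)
E_8

The matrix has rank 8 with 2's on the diagonal. Reading the off-diagonal entries as Dynkin edges (a single edge where a_ij = a_ji = -1; a double or triple edge where a_ij * a_ji = 2 or 3), the diagram is a chain of 7 nodes with one extra node attached to the third node from one end (E_8). One simple-root ordering that puts it in standard form is (alpha_6, alpha_8, alpha_2, alpha_5, alpha_4, alpha_3, alpha_1, alpha_7). So the algebra is type E_8.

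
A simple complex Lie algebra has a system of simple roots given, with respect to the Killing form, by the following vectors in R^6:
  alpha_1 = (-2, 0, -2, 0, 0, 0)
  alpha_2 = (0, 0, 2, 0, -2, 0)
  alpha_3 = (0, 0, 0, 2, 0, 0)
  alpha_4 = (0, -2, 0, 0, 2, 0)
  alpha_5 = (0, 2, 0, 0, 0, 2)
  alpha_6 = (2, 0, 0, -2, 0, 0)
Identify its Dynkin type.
Compute the Cartan integers a_ij = 2(alpha_i, alpha_j)/(alpha_j, alpha_j); the resulting 6x6 Cartan matrix is
[[2, -1, 0, 0, 0, -1], [-1, 2, 0, -1, 0, 0], [0, 0, 2, 0, 0, -1], [0, -1, 0, 2, -1, 0], [0, 0, 0, -1, 2, 0], [-1, 0, -2, 0, 0, 2]].
The roots have two lengths (squared-length ratio 2:1); the short ones are alpha_{3}. The associated Dynkin diagram is a chain of 6 nodes with a double edge at one end; the terminal node there is the unique short simple root (B_6), so the type is B_6 (the algebra so(13)).

type B_6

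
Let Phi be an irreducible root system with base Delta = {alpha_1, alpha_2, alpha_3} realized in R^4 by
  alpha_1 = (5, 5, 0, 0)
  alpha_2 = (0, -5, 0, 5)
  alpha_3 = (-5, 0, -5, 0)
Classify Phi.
A_3 (sl(4))

Compute the Cartan integers a_ij = 2(alpha_i, alpha_j)/(alpha_j, alpha_j); the resulting 3x3 Cartan matrix is
[[2, -1, -1], [-1, 2, 0], [-1, 0, 2]].
All simple roots have the same length, so the diagram is simply laced. The associated Dynkin diagram is a chain of 3 nodes with single edges (A_3), so the type is A_3 (the algebra sl(4)).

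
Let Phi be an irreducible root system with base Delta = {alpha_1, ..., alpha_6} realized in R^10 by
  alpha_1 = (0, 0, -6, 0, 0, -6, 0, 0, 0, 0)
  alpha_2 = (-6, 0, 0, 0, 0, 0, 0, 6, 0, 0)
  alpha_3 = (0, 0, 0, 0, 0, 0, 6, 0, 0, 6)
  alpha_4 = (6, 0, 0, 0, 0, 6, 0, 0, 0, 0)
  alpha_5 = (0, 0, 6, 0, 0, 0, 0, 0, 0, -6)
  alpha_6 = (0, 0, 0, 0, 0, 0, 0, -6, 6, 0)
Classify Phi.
Compute the Cartan integers a_ij = 2(alpha_i, alpha_j)/(alpha_j, alpha_j); the resulting 6x6 Cartan matrix is
[[2, 0, 0, -1, -1, 0], [0, 2, 0, -1, 0, -1], [0, 0, 2, 0, -1, 0], [-1, -1, 0, 2, 0, 0], [-1, 0, -1, 0, 2, 0], [0, -1, 0, 0, 0, 2]].
All simple roots have the same length, so the diagram is simply laced. The associated Dynkin diagram is a chain of 6 nodes with single edges (A_6), so the type is A_6 (the algebra sl(7)).

A_6 (sl(7))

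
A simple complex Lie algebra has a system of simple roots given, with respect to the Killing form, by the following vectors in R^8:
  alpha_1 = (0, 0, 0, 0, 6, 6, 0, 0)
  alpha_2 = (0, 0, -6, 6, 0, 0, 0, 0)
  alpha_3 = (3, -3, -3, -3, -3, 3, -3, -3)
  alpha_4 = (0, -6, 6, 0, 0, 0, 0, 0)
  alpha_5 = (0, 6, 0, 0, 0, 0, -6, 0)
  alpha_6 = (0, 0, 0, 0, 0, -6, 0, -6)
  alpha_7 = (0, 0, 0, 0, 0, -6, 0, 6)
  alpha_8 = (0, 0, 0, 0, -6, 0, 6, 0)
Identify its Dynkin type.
Compute the Cartan integers a_ij = 2(alpha_i, alpha_j)/(alpha_j, alpha_j); the resulting 8x8 Cartan matrix is
[[2, 0, 0, 0, 0, -1, -1, -1], [0, 2, 0, -1, 0, 0, 0, 0], [0, 0, 2, 0, 0, 0, -1, 0], [0, -1, 0, 2, -1, 0, 0, 0], [0, 0, 0, -1, 2, 0, 0, -1], [-1, 0, 0, 0, 0, 2, 0, 0], [-1, 0, -1, 0, 0, 0, 2, 0], [-1, 0, 0, 0, -1, 0, 0, 2]].
All simple roots have the same length, so the diagram is simply laced. The associated Dynkin diagram is a chain of 7 nodes with one extra node attached to the third node from one end (E_8), so the type is E_8.

E_8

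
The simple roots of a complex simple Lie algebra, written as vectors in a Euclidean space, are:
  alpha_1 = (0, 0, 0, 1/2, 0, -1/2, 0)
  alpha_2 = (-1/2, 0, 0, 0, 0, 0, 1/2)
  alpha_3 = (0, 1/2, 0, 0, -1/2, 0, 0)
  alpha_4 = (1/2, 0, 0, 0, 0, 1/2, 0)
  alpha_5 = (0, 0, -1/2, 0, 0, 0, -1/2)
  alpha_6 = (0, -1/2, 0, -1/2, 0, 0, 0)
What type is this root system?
Compute the Cartan integers a_ij = 2(alpha_i, alpha_j)/(alpha_j, alpha_j); the resulting 6x6 Cartan matrix is
[[2, 0, 0, -1, 0, -1], [0, 2, 0, -1, -1, 0], [0, 0, 2, 0, 0, -1], [-1, -1, 0, 2, 0, 0], [0, -1, 0, 0, 2, 0], [-1, 0, -1, 0, 0, 2]].
All simple roots have the same length, so the diagram is simply laced. The associated Dynkin diagram is a chain of 6 nodes with single edges (A_6), so the type is A_6 (the algebra sl(7)).

A_6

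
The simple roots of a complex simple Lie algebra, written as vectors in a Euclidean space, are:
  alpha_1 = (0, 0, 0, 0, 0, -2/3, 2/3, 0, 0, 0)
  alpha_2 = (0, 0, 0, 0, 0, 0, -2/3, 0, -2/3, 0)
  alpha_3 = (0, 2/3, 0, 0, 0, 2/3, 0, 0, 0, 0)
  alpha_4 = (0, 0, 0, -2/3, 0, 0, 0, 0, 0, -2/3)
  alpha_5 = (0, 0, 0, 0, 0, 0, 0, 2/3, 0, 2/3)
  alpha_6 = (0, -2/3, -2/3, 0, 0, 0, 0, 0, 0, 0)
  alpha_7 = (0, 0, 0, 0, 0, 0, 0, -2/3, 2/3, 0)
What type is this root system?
A_7 (sl(8))

Compute the Cartan integers a_ij = 2(alpha_i, alpha_j)/(alpha_j, alpha_j); the resulting 7x7 Cartan matrix is
[[2, -1, -1, 0, 0, 0, 0], [-1, 2, 0, 0, 0, 0, -1], [-1, 0, 2, 0, 0, -1, 0], [0, 0, 0, 2, -1, 0, 0], [0, 0, 0, -1, 2, 0, -1], [0, 0, -1, 0, 0, 2, 0], [0, -1, 0, 0, -1, 0, 2]].
All simple roots have the same length, so the diagram is simply laced. The associated Dynkin diagram is a chain of 7 nodes with single edges (A_7), so the type is A_7 (the algebra sl(8)).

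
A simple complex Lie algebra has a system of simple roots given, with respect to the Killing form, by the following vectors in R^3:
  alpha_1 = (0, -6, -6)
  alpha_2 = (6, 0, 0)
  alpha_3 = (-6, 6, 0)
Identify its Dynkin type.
B_3

Compute the Cartan integers a_ij = 2(alpha_i, alpha_j)/(alpha_j, alpha_j); the resulting 3x3 Cartan matrix is
[[2, 0, -1], [0, 2, -1], [-1, -2, 2]].
The roots have two lengths (squared-length ratio 2:1); the short ones are alpha_{2}. The associated Dynkin diagram is a chain of 3 nodes with a double edge at one end; the terminal node there is the unique short simple root (B_3), so the type is B_3 (the algebra so(7)).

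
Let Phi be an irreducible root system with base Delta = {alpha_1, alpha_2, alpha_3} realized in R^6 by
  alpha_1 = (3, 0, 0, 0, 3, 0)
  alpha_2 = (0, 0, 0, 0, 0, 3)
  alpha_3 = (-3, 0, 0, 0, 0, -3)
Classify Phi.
B3

Compute the Cartan integers a_ij = 2(alpha_i, alpha_j)/(alpha_j, alpha_j); the resulting 3x3 Cartan matrix is
[[2, 0, -1], [0, 2, -1], [-1, -2, 2]].
The roots have two lengths (squared-length ratio 2:1); the short ones are alpha_{2}. The associated Dynkin diagram is a chain of 3 nodes with a double edge at one end; the terminal node there is the unique short simple root (B_3), so the type is B_3 (the algebra so(7)).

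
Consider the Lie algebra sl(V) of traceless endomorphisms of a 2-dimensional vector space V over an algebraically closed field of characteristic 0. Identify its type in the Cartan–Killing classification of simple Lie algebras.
This is sl(2), which has dimension 2^2 - 1 = 3 and rank 2 - 1 = 1 (a Cartan subalgebra is the diagonal traceless matrices). In the classification of classical Lie algebras, the special linear algebra sl(n+1) has type A_n; here n = 1, so the Dynkin diagram is a chain of 1 nodes with single edges (A_1). Hence the type is A_1.

A1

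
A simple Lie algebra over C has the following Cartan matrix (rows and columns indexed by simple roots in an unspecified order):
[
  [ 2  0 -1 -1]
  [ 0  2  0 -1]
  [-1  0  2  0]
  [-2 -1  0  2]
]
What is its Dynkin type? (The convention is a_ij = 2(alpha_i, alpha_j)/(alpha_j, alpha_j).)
The matrix has rank 4 with 2's on the diagonal. Reading the off-diagonal entries as Dynkin edges (a single edge where a_ij = a_ji = -1; a double or triple edge where a_ij * a_ji = 2 or 3), the diagram is a chain of 4 nodes with a double edge between the middle two (F_4). One simple-root ordering that puts it in standard form is (alpha_2, alpha_4, alpha_1, alpha_3). So the algebra is type F_4.

F4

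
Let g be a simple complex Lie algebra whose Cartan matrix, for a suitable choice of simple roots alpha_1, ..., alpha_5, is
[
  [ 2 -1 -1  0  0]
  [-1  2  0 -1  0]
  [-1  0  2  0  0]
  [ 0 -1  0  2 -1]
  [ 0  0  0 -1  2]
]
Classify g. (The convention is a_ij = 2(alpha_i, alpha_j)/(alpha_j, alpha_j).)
The matrix has rank 5 with 2's on the diagonal. Reading the off-diagonal entries as Dynkin edges (a single edge where a_ij = a_ji = -1; a double or triple edge where a_ij * a_ji = 2 or 3), the diagram is a chain of 5 nodes with single edges (A_5). One simple-root ordering that puts it in standard form is (alpha_5, alpha_4, alpha_2, alpha_1, alpha_3). So the algebra is type A_5, i.e. sl(6).

type A_5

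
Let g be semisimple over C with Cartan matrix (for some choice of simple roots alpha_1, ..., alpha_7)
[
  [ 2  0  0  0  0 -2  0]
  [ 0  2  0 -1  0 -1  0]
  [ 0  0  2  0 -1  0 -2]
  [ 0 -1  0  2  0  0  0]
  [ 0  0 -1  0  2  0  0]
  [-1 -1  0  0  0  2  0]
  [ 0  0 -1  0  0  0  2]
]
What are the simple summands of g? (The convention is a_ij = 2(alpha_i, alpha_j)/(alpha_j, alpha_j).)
B_3 ⊕ C_4

The diagram associated to this matrix has two connected components: the simple roots {alpha_3, alpha_5, alpha_7} form a chain of 3 nodes with a double edge at one end; the terminal node there is the unique short simple root (B_3), and {alpha_1, alpha_2, alpha_4, alpha_6} form a chain of 4 nodes with a double edge at one end; the terminal node there is the unique long simple root (C_4). A semisimple Lie algebra decomposes uniquely as the direct sum of simple ideals, one per connected component of its Dynkin diagram, so g ≅ B_3 ⊕ C_4 (dimension 21 + 36 = 57).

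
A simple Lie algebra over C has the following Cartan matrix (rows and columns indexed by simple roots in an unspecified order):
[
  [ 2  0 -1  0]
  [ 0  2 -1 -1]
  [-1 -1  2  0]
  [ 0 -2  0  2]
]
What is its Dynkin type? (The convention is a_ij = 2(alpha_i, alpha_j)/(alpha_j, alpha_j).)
The matrix has rank 4 with 2's on the diagonal. Reading the off-diagonal entries as Dynkin edges (a single edge where a_ij = a_ji = -1; a double or triple edge where a_ij * a_ji = 2 or 3), the diagram is a chain of 4 nodes with a double edge at one end; the terminal node there is the unique long simple root (C_4). One simple-root ordering that puts it in standard form is (alpha_1, alpha_3, alpha_2, alpha_4). So the algebra is type C_4, i.e. sp(8).

C_4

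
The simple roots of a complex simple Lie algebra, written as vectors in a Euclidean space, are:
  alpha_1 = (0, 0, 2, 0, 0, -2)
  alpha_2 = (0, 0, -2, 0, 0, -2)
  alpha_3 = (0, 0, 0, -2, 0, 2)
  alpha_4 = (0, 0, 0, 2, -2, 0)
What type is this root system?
Compute the Cartan integers a_ij = 2(alpha_i, alpha_j)/(alpha_j, alpha_j); the resulting 4x4 Cartan matrix is
[[2, 0, -1, 0], [0, 2, -1, 0], [-1, -1, 2, -1], [0, 0, -1, 2]].
All simple roots have the same length, so the diagram is simply laced. The associated Dynkin diagram is a chain of 2 nodes with a fork of two nodes at one end (D_4), so the type is D_4 (the algebra so(8)).

type D_4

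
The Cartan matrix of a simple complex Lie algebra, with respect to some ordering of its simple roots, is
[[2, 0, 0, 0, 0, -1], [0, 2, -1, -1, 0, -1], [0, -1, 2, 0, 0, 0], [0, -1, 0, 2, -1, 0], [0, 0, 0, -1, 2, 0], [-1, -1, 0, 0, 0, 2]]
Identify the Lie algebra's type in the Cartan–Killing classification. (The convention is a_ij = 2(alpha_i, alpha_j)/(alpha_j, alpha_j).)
The matrix has rank 6 with 2's on the diagonal. Reading the off-diagonal entries as Dynkin edges (a single edge where a_ij = a_ji = -1; a double or triple edge where a_ij * a_ji = 2 or 3), the diagram is a chain of 5 nodes with one extra node attached to the third node from one end (E_6). One simple-root ordering that puts it in standard form is (alpha_5, alpha_3, alpha_4, alpha_2, alpha_6, alpha_1). So the algebra is type E_6.

E_6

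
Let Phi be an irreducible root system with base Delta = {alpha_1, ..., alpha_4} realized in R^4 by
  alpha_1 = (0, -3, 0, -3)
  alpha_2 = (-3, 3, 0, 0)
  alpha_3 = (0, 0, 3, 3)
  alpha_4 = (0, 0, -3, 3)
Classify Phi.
type D_4

Compute the Cartan integers a_ij = 2(alpha_i, alpha_j)/(alpha_j, alpha_j); the resulting 4x4 Cartan matrix is
[[2, -1, -1, -1], [-1, 2, 0, 0], [-1, 0, 2, 0], [-1, 0, 0, 2]].
All simple roots have the same length, so the diagram is simply laced. The associated Dynkin diagram is a chain of 2 nodes with a fork of two nodes at one end (D_4), so the type is D_4 (the algebra so(8)).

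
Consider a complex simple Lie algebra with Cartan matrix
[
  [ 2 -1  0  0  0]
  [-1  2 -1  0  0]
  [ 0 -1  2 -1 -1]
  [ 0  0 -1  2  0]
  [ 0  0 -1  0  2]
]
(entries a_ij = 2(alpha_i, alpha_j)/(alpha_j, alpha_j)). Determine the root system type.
The matrix has rank 5 with 2's on the diagonal. Reading the off-diagonal entries as Dynkin edges (a single edge where a_ij = a_ji = -1; a double or triple edge where a_ij * a_ji = 2 or 3), the diagram is a chain of 3 nodes with a fork of two nodes at one end (D_5). One simple-root ordering that puts it in standard form is (alpha_1, alpha_2, alpha_3, alpha_5, alpha_4). So the algebra is type D_5, i.e. so(10).

type D_5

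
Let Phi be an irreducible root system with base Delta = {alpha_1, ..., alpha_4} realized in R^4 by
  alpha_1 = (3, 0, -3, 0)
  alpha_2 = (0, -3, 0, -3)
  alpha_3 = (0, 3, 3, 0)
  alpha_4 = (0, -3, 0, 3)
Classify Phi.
D_4 (so(8))

Compute the Cartan integers a_ij = 2(alpha_i, alpha_j)/(alpha_j, alpha_j); the resulting 4x4 Cartan matrix is
[[2, 0, -1, 0], [0, 2, -1, 0], [-1, -1, 2, -1], [0, 0, -1, 2]].
All simple roots have the same length, so the diagram is simply laced. The associated Dynkin diagram is a chain of 2 nodes with a fork of two nodes at one end (D_4), so the type is D_4 (the algebra so(8)).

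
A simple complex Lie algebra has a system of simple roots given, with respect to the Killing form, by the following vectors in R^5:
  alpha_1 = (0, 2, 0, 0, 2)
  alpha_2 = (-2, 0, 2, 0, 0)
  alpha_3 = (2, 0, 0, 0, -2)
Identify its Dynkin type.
A_3

Compute the Cartan integers a_ij = 2(alpha_i, alpha_j)/(alpha_j, alpha_j); the resulting 3x3 Cartan matrix is
[[2, 0, -1], [0, 2, -1], [-1, -1, 2]].
All simple roots have the same length, so the diagram is simply laced. The associated Dynkin diagram is a chain of 3 nodes with single edges (A_3), so the type is A_3 (the algebra sl(4)).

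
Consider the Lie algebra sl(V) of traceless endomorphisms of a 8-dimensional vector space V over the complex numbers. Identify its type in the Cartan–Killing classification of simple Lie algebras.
This is sl(8), which has dimension 8^2 - 1 = 63 and rank 8 - 1 = 7 (a Cartan subalgebra is the diagonal traceless matrices). In the classification of classical Lie algebras, the special linear algebra sl(n+1) has type A_n; here n = 7, so the Dynkin diagram is a chain of 7 nodes with single edges (A_7). Hence the type is A_7.

A7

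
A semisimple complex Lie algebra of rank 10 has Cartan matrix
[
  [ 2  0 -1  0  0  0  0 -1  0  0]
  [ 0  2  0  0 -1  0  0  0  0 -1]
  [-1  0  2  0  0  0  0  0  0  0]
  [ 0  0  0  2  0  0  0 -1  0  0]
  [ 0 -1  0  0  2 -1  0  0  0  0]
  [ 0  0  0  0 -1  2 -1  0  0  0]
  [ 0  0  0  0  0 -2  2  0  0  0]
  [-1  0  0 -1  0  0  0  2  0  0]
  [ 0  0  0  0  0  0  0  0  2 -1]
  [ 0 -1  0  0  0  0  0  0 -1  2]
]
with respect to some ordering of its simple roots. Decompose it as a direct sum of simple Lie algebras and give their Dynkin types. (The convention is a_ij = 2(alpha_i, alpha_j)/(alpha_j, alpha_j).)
A_4 ⊕ C_6

The diagram associated to this matrix has two connected components: the simple roots {alpha_1, alpha_3, alpha_4, alpha_8} form a chain of 4 nodes with single edges (A_4), and {alpha_2, alpha_5, alpha_6, alpha_7, alpha_9, alpha_10} form a chain of 6 nodes with a double edge at one end; the terminal node there is the unique long simple root (C_6). A semisimple Lie algebra decomposes uniquely as the direct sum of simple ideals, one per connected component of its Dynkin diagram, so g ≅ A_4 ⊕ C_6 (dimension 24 + 78 = 102).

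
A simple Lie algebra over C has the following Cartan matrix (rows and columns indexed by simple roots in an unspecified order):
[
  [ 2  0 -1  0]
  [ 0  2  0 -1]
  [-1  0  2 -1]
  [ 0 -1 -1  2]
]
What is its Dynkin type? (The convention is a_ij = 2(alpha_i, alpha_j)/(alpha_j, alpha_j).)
The matrix has rank 4 with 2's on the diagonal. Reading the off-diagonal entries as Dynkin edges (a single edge where a_ij = a_ji = -1; a double or triple edge where a_ij * a_ji = 2 or 3), the diagram is a chain of 4 nodes with single edges (A_4). One simple-root ordering that puts it in standard form is (alpha_1, alpha_3, alpha_4, alpha_2). So the algebra is type A_4, i.e. sl(5).

A_4 (sl(5))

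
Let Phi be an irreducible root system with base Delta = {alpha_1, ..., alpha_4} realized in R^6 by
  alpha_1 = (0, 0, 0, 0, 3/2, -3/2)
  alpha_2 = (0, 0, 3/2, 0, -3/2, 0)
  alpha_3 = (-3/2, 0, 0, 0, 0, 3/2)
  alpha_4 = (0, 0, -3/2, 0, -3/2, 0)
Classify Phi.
Compute the Cartan integers a_ij = 2(alpha_i, alpha_j)/(alpha_j, alpha_j); the resulting 4x4 Cartan matrix is
[[2, -1, -1, -1], [-1, 2, 0, 0], [-1, 0, 2, 0], [-1, 0, 0, 2]].
All simple roots have the same length, so the diagram is simply laced. The associated Dynkin diagram is a chain of 2 nodes with a fork of two nodes at one end (D_4), so the type is D_4 (the algebra so(8)).

type D_4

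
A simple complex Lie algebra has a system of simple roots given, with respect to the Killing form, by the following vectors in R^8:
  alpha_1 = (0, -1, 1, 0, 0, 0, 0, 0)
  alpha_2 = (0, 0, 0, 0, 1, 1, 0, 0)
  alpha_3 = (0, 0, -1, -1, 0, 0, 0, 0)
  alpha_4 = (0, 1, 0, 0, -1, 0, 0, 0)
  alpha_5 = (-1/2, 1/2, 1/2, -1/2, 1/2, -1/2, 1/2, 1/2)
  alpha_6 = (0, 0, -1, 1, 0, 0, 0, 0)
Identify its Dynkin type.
Compute the Cartan integers a_ij = 2(alpha_i, alpha_j)/(alpha_j, alpha_j); the resulting 6x6 Cartan matrix is
[[2, 0, -1, -1, 0, -1], [0, 2, 0, -1, 0, 0], [-1, 0, 2, 0, 0, 0], [-1, -1, 0, 2, 0, 0], [0, 0, 0, 0, 2, -1], [-1, 0, 0, 0, -1, 2]].
All simple roots have the same length, so the diagram is simply laced. The associated Dynkin diagram is a chain of 5 nodes with one extra node attached to the third node from one end (E_6), so the type is E_6.

E_6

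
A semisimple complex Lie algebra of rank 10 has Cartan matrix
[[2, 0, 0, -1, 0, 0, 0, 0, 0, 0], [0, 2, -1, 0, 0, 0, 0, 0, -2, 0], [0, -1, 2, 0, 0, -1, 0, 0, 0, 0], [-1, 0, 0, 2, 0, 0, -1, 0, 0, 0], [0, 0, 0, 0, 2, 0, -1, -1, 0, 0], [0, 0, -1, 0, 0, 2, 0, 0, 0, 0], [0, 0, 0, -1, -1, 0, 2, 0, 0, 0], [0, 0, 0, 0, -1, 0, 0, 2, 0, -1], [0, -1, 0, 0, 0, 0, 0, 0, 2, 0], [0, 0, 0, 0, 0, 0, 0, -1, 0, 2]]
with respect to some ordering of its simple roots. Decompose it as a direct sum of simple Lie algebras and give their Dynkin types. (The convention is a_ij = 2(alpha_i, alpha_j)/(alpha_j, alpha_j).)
A_6 ⊕ B_4

The diagram associated to this matrix has two connected components: the simple roots {alpha_1, alpha_4, alpha_5, alpha_7, alpha_8, alpha_10} form a chain of 6 nodes with single edges (A_6), and {alpha_2, alpha_3, alpha_6, alpha_9} form a chain of 4 nodes with a double edge at one end; the terminal node there is the unique short simple root (B_4). A semisimple Lie algebra decomposes uniquely as the direct sum of simple ideals, one per connected component of its Dynkin diagram, so g ≅ A_6 ⊕ B_4 (dimension 48 + 36 = 84).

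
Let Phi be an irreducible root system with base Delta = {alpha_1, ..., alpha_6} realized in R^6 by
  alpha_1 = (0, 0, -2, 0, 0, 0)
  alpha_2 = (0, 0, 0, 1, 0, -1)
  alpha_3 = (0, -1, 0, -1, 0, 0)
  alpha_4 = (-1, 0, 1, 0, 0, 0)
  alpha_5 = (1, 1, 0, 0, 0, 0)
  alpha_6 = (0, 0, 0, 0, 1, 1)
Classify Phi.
Compute the Cartan integers a_ij = 2(alpha_i, alpha_j)/(alpha_j, alpha_j); the resulting 6x6 Cartan matrix is
[[2, 0, 0, -2, 0, 0], [0, 2, -1, 0, 0, -1], [0, -1, 2, 0, -1, 0], [-1, 0, 0, 2, -1, 0], [0, 0, -1, -1, 2, 0], [0, -1, 0, 0, 0, 2]].
The roots have two lengths (squared-length ratio 2:1); the short ones are alpha_{2,3,4,5,6}. The associated Dynkin diagram is a chain of 6 nodes with a double edge at one end; the terminal node there is the unique long simple root (C_6), so the type is C_6 (the algebra sp(12)).

type C_6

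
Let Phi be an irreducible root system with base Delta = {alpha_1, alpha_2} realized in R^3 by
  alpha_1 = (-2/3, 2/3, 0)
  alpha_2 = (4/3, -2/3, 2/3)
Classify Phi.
Compute the Cartan integers a_ij = 2(alpha_i, alpha_j)/(alpha_j, alpha_j); the resulting 2x2 Cartan matrix is
[[2, -1], [-3, 2]].
The roots have two lengths (squared-length ratio 3:1); the short ones are alpha_{1}. The associated Dynkin diagram is two nodes joined by a triple edge (G_2), so the type is G_2.

type G_2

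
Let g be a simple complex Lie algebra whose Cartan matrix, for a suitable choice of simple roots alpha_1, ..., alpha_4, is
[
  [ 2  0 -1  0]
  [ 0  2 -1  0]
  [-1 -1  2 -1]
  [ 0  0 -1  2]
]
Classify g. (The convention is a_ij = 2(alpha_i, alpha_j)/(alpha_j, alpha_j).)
The matrix has rank 4 with 2's on the diagonal. Reading the off-diagonal entries as Dynkin edges (a single edge where a_ij = a_ji = -1; a double or triple edge where a_ij * a_ji = 2 or 3), the diagram is a chain of 2 nodes with a fork of two nodes at one end (D_4). One simple-root ordering that puts it in standard form is (alpha_2, alpha_3, alpha_4, alpha_1). So the algebra is type D_4, i.e. so(8).

D_4 (so(8))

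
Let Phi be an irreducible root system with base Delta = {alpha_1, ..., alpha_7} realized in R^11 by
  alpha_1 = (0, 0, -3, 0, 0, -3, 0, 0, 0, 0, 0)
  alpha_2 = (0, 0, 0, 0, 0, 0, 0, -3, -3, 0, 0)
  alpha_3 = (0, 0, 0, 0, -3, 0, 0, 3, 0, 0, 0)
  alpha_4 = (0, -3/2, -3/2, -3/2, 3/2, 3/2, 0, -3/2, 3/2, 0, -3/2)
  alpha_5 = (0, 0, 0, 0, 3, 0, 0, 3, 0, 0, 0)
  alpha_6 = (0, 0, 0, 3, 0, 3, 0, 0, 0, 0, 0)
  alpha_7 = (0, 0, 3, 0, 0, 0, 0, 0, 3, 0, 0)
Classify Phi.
E7

Compute the Cartan integers a_ij = 2(alpha_i, alpha_j)/(alpha_j, alpha_j); the resulting 7x7 Cartan matrix is
[[2, 0, 0, 0, 0, -1, -1], [0, 2, -1, 0, -1, 0, -1], [0, -1, 2, -1, 0, 0, 0], [0, 0, -1, 2, 0, 0, 0], [0, -1, 0, 0, 2, 0, 0], [-1, 0, 0, 0, 0, 2, 0], [-1, -1, 0, 0, 0, 0, 2]].
All simple roots have the same length, so the diagram is simply laced. The associated Dynkin diagram is a chain of 6 nodes with one extra node attached to the third node from one end (E_7), so the type is E_7.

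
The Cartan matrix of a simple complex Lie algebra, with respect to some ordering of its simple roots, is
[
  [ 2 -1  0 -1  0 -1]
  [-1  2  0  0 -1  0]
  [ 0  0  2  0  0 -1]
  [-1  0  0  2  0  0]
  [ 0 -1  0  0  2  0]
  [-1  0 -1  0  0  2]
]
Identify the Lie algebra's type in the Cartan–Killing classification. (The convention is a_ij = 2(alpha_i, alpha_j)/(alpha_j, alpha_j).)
E6

The matrix has rank 6 with 2's on the diagonal. Reading the off-diagonal entries as Dynkin edges (a single edge where a_ij = a_ji = -1; a double or triple edge where a_ij * a_ji = 2 or 3), the diagram is a chain of 5 nodes with one extra node attached to the third node from one end (E_6). One simple-root ordering that puts it in standard form is (alpha_3, alpha_4, alpha_6, alpha_1, alpha_2, alpha_5). So the algebra is type E_6.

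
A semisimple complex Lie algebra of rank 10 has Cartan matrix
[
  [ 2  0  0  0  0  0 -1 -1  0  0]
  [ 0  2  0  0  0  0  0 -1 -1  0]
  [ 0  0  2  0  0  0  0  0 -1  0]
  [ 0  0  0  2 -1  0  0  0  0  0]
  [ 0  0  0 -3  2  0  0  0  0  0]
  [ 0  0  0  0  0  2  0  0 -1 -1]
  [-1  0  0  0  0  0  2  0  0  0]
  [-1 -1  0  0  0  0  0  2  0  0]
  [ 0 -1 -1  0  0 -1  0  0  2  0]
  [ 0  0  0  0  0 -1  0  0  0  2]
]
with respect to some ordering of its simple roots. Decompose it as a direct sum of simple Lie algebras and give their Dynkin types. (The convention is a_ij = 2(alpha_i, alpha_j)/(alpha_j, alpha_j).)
type E_8 + type G_2

The diagram associated to this matrix has two connected components: the simple roots {alpha_1, alpha_2, alpha_3, alpha_6, alpha_7, alpha_8, alpha_9, alpha_10} form a chain of 7 nodes with one extra node attached to the third node from one end (E_8), and {alpha_4, alpha_5} form two nodes joined by a triple edge (G_2). A semisimple Lie algebra decomposes uniquely as the direct sum of simple ideals, one per connected component of its Dynkin diagram, so g ≅ E_8 ⊕ G_2 (dimension 248 + 14 = 262).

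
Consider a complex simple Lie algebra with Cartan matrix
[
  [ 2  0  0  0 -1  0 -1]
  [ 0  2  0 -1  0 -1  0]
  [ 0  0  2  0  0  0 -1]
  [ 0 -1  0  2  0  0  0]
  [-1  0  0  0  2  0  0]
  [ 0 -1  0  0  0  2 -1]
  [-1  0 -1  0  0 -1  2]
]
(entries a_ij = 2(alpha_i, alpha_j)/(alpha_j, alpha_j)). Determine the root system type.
type E_7

The matrix has rank 7 with 2's on the diagonal. Reading the off-diagonal entries as Dynkin edges (a single edge where a_ij = a_ji = -1; a double or triple edge where a_ij * a_ji = 2 or 3), the diagram is a chain of 6 nodes with one extra node attached to the third node from one end (E_7). One simple-root ordering that puts it in standard form is (alpha_5, alpha_3, alpha_1, alpha_7, alpha_6, alpha_2, alpha_4). So the algebra is type E_7.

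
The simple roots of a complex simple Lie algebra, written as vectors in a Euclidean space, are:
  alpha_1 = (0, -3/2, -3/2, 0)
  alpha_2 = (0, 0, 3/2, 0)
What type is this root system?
B2

Compute the Cartan integers a_ij = 2(alpha_i, alpha_j)/(alpha_j, alpha_j); the resulting 2x2 Cartan matrix is
[[2, -2], [-1, 2]].
The roots have two lengths (squared-length ratio 2:1); the short ones are alpha_{2}. The associated Dynkin diagram is a chain of 2 nodes with a double edge at one end; the terminal node there is the unique short simple root (B_2), so the type is B_2 (the algebra so(5)).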